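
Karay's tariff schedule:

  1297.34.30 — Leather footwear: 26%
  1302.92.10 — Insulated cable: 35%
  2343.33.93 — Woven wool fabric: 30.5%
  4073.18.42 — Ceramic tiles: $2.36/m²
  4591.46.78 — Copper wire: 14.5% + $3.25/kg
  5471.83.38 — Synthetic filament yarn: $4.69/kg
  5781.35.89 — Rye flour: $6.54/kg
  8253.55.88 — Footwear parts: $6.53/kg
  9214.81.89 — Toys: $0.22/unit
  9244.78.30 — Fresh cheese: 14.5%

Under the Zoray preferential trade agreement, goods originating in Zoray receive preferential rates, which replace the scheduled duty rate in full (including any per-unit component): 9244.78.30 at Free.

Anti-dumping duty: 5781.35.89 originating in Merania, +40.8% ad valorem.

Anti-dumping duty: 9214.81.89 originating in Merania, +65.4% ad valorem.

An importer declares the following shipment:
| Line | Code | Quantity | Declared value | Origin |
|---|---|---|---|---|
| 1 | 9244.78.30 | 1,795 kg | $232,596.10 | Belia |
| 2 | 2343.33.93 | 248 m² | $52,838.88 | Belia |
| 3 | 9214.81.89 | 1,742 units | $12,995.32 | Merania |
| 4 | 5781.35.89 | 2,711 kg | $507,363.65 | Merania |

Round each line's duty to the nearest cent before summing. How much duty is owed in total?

$283,458.78

Line 1 (9244.78.30, Belia, 1,795 kg, $232,596.10):
Base rate for 9244.78.30 is 14.5%.
9244.78.30 has an FTA preferential rate, but origin Belia is not Zoray; base rate stands.
Duty = $232,596.10 × 14.5% = $33,726.43.
Line 2 (2343.33.93, Belia, 248 m², $52,838.88):
Base rate for 2343.33.93 is 30.5%.
Duty = $52,838.88 × 30.5% = $16,115.86.
Line 3 (9214.81.89, Merania, 1,742 units, $12,995.32):
Base rate for 9214.81.89 is $0.22/unit.
Additional duty on 9214.81.89 from Merania: +65.4% ad valorem. Applied ad valorem rate = 65.4%.
Duty = $12,995.32 × 65.4% + 1,742 × $0.22 = $8,882.18.
Line 4 (5781.35.89, Merania, 2,711 kg, $507,363.65):
Base rate for 5781.35.89 is $6.54/kg.
Additional duty on 5781.35.89 from Merania: +40.8% ad valorem. Applied ad valorem rate = 40.8%.
Duty = $507,363.65 × 40.8% + 2,711 × $6.54 = $224,734.31.
Total = $33,726.43 + $16,115.86 + $8,882.18 + $224,734.31 = $283,458.78.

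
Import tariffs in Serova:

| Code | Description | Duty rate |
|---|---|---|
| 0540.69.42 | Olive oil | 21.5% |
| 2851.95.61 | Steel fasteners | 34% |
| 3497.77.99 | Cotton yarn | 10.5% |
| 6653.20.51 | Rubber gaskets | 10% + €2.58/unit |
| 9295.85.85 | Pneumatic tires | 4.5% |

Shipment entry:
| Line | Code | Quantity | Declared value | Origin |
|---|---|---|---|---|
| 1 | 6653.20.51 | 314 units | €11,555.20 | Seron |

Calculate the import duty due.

€1,965.64

Line 1 (6653.20.51, Seron, 314 units, €11,555.20):
Base rate for 6653.20.51 is 10% + €2.58/unit.
Duty = €11,555.20 × 10% + 314 × €2.58 = €1,965.64.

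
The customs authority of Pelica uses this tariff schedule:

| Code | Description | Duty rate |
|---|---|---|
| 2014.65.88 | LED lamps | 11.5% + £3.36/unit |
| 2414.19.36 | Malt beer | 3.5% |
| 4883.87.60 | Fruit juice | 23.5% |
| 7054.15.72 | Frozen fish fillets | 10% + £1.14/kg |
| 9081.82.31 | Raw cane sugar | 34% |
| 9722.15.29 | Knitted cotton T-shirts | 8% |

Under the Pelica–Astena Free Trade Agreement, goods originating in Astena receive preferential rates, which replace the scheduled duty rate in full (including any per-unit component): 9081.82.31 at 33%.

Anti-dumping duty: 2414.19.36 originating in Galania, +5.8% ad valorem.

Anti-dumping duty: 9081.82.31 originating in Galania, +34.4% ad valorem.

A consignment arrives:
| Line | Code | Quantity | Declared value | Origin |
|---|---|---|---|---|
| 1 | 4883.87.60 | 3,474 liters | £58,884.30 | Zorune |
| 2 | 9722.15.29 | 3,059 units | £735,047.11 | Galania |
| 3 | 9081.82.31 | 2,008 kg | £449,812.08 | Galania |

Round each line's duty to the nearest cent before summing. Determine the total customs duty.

Line 1 (4883.87.60, Zorune, 3,474 liters, £58,884.30):
Base rate for 4883.87.60 is 23.5%.
Duty = £58,884.30 × 23.5% = £13,837.81.
Line 2 (9722.15.29, Galania, 3,059 units, £735,047.11):
Base rate for 9722.15.29 is 8%.
Duty = £735,047.11 × 8% = £58,803.77.
Line 3 (9081.82.31, Galania, 2,008 kg, £449,812.08):
Base rate for 9081.82.31 is 34%.
9081.82.31 has an FTA preferential rate, but origin Galania is not Astena; base rate stands.
Additional duty on 9081.82.31 from Galania: +34.4%. Applied ad valorem rate: 34% + 34.4% = 68.4%.
Duty = £449,812.08 × 68.4% = £307,671.46.
Total = £13,837.81 + £58,803.77 + £307,671.46 = £380,313.04.

£380,313.04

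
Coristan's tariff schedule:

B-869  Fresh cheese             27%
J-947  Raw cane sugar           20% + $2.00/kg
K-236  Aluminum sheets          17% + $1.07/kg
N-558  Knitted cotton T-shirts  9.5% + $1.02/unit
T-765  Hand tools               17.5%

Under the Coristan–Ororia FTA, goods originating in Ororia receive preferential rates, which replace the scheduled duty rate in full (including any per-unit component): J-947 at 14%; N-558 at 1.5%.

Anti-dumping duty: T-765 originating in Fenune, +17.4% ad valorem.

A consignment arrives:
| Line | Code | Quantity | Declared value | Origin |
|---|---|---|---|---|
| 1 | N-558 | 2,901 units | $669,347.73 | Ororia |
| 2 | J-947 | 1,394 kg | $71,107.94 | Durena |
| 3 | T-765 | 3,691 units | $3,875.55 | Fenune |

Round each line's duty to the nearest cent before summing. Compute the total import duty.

$28,402.38

Line 1 (N-558, Ororia, 2,901 units, $669,347.73):
Base rate for N-558 is 9.5% + $1.02/unit.
Origin Ororia qualifies under the Coristan–Ororia agreement and N-558 is covered: preferential rate 1.5% applies instead.
Duty = $669,347.73 × 1.5% = $10,040.22.
Line 2 (J-947, Durena, 1,394 kg, $71,107.94):
Base rate for J-947 is 20% + $2.00/kg.
J-947 has an FTA preferential rate, but origin Durena is not Ororia; base rate stands.
Duty = $71,107.94 × 20% + 1,394 × $2.00 = $17,009.59.
Line 3 (T-765, Fenune, 3,691 units, $3,875.55):
Base rate for T-765 is 17.5%.
Additional duty on T-765 from Fenune: +17.4%. Applied ad valorem rate: 17.5% + 17.4% = 34.9%.
Duty = $3,875.55 × 34.9% = $1,352.57.
Total = $10,040.22 + $17,009.59 + $1,352.57 = $28,402.38.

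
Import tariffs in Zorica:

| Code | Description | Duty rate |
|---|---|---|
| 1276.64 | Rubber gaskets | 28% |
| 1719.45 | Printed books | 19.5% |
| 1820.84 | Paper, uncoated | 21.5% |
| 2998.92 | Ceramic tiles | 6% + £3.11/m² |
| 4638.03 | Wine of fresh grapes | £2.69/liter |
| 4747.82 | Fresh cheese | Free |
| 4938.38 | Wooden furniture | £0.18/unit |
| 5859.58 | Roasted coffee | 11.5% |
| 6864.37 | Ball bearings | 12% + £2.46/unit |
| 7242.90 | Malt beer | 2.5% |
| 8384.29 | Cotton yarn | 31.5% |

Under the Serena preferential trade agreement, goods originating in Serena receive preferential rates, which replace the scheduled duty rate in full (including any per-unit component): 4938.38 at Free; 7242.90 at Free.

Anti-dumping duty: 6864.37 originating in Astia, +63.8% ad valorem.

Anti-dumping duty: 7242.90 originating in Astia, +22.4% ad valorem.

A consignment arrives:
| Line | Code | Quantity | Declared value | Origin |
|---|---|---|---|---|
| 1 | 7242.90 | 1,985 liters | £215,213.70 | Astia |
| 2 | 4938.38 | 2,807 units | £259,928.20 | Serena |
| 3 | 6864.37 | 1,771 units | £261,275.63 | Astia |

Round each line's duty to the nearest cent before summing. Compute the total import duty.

£255,991.80

Line 1 (7242.90, Astia, 1,985 liters, £215,213.70):
Base rate for 7242.90 is 2.5%.
7242.90 has an FTA preferential rate, but origin Astia is not Serena; base rate stands.
Additional duty on 7242.90 from Astia: +22.4%. Applied ad valorem rate: 2.5% + 22.4% = 24.9%.
Duty = £215,213.70 × 24.9% = £53,588.21.
Line 2 (4938.38, Serena, 2,807 units, £259,928.20):
Base rate for 4938.38 is £0.18/unit.
Origin Serena qualifies under the Zorica–Serena agreement and 4938.38 is covered: preferential rate Free applies instead.
Duty = £259,928.20 × 0% = £0.00.
Line 3 (6864.37, Astia, 1,771 units, £261,275.63):
Base rate for 6864.37 is 12% + £2.46/unit.
Additional duty on 6864.37 from Astia: +63.8%. Applied ad valorem rate: 12% + 63.8% = 75.8%.
Duty = £261,275.63 × 75.8% + 1,771 × £2.46 = £202,403.59.
Total = £53,588.21 + £0.00 + £202,403.59 = £255,991.80.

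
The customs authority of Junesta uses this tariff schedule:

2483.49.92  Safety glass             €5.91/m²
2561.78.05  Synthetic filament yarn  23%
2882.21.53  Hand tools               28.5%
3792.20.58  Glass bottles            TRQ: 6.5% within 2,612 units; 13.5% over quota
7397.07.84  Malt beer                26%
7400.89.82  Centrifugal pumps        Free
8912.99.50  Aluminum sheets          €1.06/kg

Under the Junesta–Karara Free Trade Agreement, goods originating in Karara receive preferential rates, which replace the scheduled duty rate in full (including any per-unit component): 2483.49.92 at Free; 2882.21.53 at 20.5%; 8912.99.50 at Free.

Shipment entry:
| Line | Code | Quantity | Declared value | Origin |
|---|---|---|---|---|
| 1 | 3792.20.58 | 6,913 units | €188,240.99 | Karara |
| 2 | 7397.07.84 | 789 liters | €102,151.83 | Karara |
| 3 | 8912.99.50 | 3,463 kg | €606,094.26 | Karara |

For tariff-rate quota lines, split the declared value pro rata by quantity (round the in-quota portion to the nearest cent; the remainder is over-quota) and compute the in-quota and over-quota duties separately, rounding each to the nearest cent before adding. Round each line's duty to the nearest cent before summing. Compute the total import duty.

Line 1 (3792.20.58, Karara, 6,913 units, €188,240.99):
Code 3792.20.58 is under a tariff-rate quota (threshold 2,612 units). In-quota: 2,612 units at 6.5%; over-quota: 4,301 units at 13.5%.
Pro-rata value split: in-quota = €188,240.99 × 2,612/6,913 = €71,124.76; over-quota = €188,240.99 − €71,124.76 = €117,116.23.
In-quota duty = €71,124.76 × 6.5% = €4,623.11. Over-quota duty = €117,116.23 × 13.5% = €15,810.69.
Line duty = €4,623.11 + €15,810.69 = €20,433.80.
Line 2 (7397.07.84, Karara, 789 liters, €102,151.83):
Base rate for 7397.07.84 is 26%.
Origin Karara is the FTA partner but 7397.07.84 is not on the preference list; base rate stands.
Duty = €102,151.83 × 26% = €26,559.48.
Line 3 (8912.99.50, Karara, 3,463 kg, €606,094.26):
Base rate for 8912.99.50 is €1.06/kg.
Origin Karara qualifies under the Junesta–Karara agreement and 8912.99.50 is covered: preferential rate Free applies instead.
Duty = €606,094.26 × 0% = €0.00.
Total = €20,433.80 + €26,559.48 + €0.00 = €46,993.28.

€46,993.28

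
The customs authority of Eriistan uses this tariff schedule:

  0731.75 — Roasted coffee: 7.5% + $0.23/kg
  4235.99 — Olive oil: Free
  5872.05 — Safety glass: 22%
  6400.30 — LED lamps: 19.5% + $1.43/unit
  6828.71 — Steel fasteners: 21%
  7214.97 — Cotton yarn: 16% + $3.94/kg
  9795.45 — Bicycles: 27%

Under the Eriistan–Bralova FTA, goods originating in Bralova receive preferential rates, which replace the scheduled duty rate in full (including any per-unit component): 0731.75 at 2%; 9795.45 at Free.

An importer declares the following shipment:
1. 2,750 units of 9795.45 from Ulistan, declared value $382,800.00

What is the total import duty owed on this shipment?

$103,356.00

Line 1 (9795.45, Ulistan, 2,750 units, $382,800.00):
Base rate for 9795.45 is 27%.
9795.45 has an FTA preferential rate, but origin Ulistan is not Bralova; base rate stands.
Duty = $382,800.00 × 27% = $103,356.00.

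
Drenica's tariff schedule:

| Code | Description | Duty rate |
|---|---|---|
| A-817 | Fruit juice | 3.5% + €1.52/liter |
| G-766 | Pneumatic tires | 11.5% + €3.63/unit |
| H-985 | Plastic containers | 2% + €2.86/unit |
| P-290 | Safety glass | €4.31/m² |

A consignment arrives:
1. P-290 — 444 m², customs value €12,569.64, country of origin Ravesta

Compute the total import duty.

€1,913.64

Line 1 (P-290, Ravesta, 444 m², €12,569.64):
Base rate for P-290 is €4.31/m².
Duty = 444 × €4.31 = €1,913.64.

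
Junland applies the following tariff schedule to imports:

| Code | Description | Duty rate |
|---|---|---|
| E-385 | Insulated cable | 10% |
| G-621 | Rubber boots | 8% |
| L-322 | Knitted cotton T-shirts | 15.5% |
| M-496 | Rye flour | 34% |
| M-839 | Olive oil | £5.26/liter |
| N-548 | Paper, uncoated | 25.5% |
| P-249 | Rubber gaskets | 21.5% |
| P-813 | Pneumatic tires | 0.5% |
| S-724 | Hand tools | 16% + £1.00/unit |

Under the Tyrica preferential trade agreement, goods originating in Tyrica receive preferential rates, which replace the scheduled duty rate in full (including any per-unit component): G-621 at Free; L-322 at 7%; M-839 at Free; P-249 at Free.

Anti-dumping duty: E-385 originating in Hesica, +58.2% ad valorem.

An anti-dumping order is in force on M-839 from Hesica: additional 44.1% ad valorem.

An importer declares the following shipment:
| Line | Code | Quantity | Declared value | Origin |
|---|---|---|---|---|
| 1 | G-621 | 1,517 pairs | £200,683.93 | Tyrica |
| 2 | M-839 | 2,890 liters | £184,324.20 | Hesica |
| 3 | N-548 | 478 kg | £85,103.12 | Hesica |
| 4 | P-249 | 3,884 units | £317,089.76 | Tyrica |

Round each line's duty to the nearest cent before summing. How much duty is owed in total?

Line 1 (G-621, Tyrica, 1,517 pairs, £200,683.93):
Base rate for G-621 is 8%.
Origin Tyrica qualifies under the Junland–Tyrica agreement and G-621 is covered: preferential rate Free applies instead.
Duty = £200,683.93 × 0% = £0.00.
Line 2 (M-839, Hesica, 2,890 liters, £184,324.20):
Base rate for M-839 is £5.26/liter.
M-839 has an FTA preferential rate, but origin Hesica is not Tyrica; base rate stands.
Additional duty on M-839 from Hesica: +44.1% ad valorem. Applied ad valorem rate = 44.1%.
Duty = £184,324.20 × 44.1% + 2,890 × £5.26 = £96,488.37.
Line 3 (N-548, Hesica, 478 kg, £85,103.12):
Base rate for N-548 is 25.5%.
Duty = £85,103.12 × 25.5% = £21,701.30.
Line 4 (P-249, Tyrica, 3,884 units, £317,089.76):
Base rate for P-249 is 21.5%.
Origin Tyrica qualifies under the Junland–Tyrica agreement and P-249 is covered: preferential rate Free applies instead.
Duty = £317,089.76 × 0% = £0.00.
Total = £0.00 + £96,488.37 + £21,701.30 + £0.00 = £118,189.67.

£118,189.67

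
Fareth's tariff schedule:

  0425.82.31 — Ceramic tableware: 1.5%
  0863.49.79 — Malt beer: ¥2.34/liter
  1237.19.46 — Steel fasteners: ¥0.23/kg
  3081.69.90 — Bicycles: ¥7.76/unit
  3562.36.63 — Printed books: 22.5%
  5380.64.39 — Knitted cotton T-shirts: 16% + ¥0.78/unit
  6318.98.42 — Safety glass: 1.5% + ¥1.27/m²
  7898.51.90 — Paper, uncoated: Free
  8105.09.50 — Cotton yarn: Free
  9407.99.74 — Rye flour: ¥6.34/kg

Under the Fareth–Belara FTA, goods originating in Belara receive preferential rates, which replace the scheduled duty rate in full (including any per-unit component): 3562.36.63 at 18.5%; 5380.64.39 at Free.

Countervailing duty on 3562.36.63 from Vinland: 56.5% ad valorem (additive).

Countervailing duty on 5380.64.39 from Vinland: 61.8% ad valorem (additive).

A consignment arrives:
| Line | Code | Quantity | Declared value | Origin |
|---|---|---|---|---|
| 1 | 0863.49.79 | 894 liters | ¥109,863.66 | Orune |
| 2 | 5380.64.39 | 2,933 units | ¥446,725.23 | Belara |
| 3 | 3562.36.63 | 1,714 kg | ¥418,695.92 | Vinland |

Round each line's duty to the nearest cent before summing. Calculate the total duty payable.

Line 1 (0863.49.79, Orune, 894 liters, ¥109,863.66):
Base rate for 0863.49.79 is ¥2.34/liter.
Duty = 894 × ¥2.34 = ¥2,091.96.
Line 2 (5380.64.39, Belara, 2,933 units, ¥446,725.23):
Base rate for 5380.64.39 is 16% + ¥0.78/unit.
Origin Belara qualifies under the Fareth–Belara agreement and 5380.64.39 is covered: preferential rate Free applies instead.
The additional-duty order on 5380.64.39 targets Vinland, not Belara; it does not apply.
Duty = ¥446,725.23 × 0% = ¥0.00.
Line 3 (3562.36.63, Vinland, 1,714 kg, ¥418,695.92):
Base rate for 3562.36.63 is 22.5%.
3562.36.63 has an FTA preferential rate, but origin Vinland is not Belara; base rate stands.
Additional duty on 3562.36.63 from Vinland: +56.5%. Applied ad valorem rate: 22.5% + 56.5% = 79%.
Duty = ¥418,695.92 × 79% = ¥330,769.78.
Total = ¥2,091.96 + ¥0.00 + ¥330,769.78 = ¥332,861.74.

¥332,861.74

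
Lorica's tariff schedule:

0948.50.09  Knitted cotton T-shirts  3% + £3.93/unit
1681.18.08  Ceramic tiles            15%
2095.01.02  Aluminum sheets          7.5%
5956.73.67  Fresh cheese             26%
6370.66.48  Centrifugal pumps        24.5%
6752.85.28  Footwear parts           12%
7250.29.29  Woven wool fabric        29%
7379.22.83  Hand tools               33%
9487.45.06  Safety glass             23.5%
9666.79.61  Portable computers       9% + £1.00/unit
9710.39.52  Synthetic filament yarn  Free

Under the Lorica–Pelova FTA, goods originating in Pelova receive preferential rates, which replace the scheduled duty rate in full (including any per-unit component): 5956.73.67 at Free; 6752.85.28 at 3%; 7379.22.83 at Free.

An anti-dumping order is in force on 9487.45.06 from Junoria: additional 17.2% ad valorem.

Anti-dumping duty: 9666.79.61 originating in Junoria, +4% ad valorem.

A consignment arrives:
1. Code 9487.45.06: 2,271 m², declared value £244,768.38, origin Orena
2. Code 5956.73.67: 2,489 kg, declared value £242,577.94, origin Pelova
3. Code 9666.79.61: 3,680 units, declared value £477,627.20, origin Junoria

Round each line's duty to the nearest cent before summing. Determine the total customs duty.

£123,292.11

Line 1 (9487.45.06, Orena, 2,271 m², £244,768.38):
Base rate for 9487.45.06 is 23.5%.
The additional-duty order on 9487.45.06 targets Junoria, not Orena; it does not apply.
Duty = £244,768.38 × 23.5% = £57,520.57.
Line 2 (5956.73.67, Pelova, 2,489 kg, £242,577.94):
Base rate for 5956.73.67 is 26%.
Origin Pelova qualifies under the Lorica–Pelova agreement and 5956.73.67 is covered: preferential rate Free applies instead.
Duty = £242,577.94 × 0% = £0.00.
Line 3 (9666.79.61, Junoria, 3,680 units, £477,627.20):
Base rate for 9666.79.61 is 9% + £1.00/unit.
Additional duty on 9666.79.61 from Junoria: +4%. Applied ad valorem rate: 9% + 4% = 13%.
Duty = £477,627.20 × 13% + 3,680 × £1.00 = £65,771.54.
Total = £57,520.57 + £0.00 + £65,771.54 = £123,292.11.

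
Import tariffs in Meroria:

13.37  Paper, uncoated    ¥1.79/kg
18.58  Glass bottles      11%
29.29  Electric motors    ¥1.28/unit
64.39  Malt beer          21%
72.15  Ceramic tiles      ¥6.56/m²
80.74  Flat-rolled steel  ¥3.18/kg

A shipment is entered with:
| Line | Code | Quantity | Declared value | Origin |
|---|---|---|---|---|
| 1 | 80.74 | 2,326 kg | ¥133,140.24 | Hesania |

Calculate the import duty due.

Line 1 (80.74, Hesania, 2,326 kg, ¥133,140.24):
Base rate for 80.74 is ¥3.18/kg.
Duty = 2,326 × ¥3.18 = ¥7,396.68.

¥7,396.68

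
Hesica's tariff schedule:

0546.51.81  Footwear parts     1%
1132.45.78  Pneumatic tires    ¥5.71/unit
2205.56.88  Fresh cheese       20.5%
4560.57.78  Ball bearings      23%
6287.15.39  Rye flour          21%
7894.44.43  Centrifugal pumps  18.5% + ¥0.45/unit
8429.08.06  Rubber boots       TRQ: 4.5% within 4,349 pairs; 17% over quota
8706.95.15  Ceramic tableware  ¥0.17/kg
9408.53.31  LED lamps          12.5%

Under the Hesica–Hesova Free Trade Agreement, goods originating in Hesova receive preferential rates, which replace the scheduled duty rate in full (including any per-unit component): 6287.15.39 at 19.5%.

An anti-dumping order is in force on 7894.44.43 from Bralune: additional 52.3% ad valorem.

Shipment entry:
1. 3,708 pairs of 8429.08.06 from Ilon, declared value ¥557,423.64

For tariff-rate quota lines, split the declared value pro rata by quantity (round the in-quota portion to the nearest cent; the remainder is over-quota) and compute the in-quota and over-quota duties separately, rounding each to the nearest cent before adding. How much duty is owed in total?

¥25,084.06

Line 1 (8429.08.06, Ilon, 3,708 pairs, ¥557,423.64):
Code 8429.08.06 is under a tariff-rate quota (threshold 4,349 pairs). Quantity 3,708 pairs is within the quota, so the in-quota rate 4.5% applies to the full value.
Duty = ¥557,423.64 × 4.5% = ¥25,084.06.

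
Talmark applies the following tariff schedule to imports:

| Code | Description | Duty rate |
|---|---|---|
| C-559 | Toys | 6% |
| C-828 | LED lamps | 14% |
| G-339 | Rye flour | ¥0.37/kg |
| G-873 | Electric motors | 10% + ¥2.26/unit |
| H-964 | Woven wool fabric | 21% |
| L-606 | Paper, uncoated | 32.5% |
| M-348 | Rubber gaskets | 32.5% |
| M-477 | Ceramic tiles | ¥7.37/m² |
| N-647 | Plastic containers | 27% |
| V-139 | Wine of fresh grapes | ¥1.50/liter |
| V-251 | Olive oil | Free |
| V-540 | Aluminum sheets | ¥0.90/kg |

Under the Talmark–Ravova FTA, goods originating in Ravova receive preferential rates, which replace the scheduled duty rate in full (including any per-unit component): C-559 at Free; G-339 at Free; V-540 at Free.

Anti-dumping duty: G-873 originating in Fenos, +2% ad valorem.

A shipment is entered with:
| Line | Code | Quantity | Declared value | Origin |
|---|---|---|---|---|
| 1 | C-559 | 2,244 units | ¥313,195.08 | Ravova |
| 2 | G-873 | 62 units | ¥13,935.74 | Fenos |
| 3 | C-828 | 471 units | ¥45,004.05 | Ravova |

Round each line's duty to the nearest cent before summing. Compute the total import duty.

¥8,112.98

Line 1 (C-559, Ravova, 2,244 units, ¥313,195.08):
Base rate for C-559 is 6%.
Origin Ravova qualifies under the Talmark–Ravova agreement and C-559 is covered: preferential rate Free applies instead.
Duty = ¥313,195.08 × 0% = ¥0.00.
Line 2 (G-873, Fenos, 62 units, ¥13,935.74):
Base rate for G-873 is 10% + ¥2.26/unit.
Additional duty on G-873 from Fenos: +2%. Applied ad valorem rate: 10% + 2% = 12%.
Duty = ¥13,935.74 × 12% + 62 × ¥2.26 = ¥1,812.41.
Line 3 (C-828, Ravova, 471 units, ¥45,004.05):
Base rate for C-828 is 14%.
Origin Ravova is the FTA partner but C-828 is not on the preference list; base rate stands.
Duty = ¥45,004.05 × 14% = ¥6,300.57.
Total = ¥0.00 + ¥1,812.41 + ¥6,300.57 = ¥8,112.98.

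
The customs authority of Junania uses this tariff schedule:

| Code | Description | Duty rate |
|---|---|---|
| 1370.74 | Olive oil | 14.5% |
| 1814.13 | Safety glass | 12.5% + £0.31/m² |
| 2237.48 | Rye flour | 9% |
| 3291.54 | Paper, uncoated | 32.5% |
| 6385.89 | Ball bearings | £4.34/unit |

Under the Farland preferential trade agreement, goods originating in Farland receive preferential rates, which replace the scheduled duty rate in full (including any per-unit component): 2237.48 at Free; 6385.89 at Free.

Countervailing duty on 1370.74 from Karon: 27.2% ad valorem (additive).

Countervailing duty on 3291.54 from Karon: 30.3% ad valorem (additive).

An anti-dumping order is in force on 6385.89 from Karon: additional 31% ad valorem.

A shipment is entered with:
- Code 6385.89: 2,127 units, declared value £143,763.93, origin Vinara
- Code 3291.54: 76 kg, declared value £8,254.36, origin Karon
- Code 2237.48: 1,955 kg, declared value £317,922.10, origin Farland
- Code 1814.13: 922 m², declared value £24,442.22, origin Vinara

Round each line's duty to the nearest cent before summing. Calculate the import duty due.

£17,756.02

Line 1 (6385.89, Vinara, 2,127 units, £143,763.93):
Base rate for 6385.89 is £4.34/unit.
6385.89 has an FTA preferential rate, but origin Vinara is not Farland; base rate stands.
The additional-duty order on 6385.89 targets Karon, not Vinara; it does not apply.
Duty = 2,127 × £4.34 = £9,231.18.
Line 2 (3291.54, Karon, 76 kg, £8,254.36):
Base rate for 3291.54 is 32.5%.
Additional duty on 3291.54 from Karon: +30.3%. Applied ad valorem rate: 32.5% + 30.3% = 62.8%.
Duty = £8,254.36 × 62.8% = £5,183.74.
Line 3 (2237.48, Farland, 1,955 kg, £317,922.10):
Base rate for 2237.48 is 9%.
Origin Farland qualifies under the Junania–Farland agreement and 2237.48 is covered: preferential rate Free applies instead.
Duty = £317,922.10 × 0% = £0.00.
Line 4 (1814.13, Vinara, 922 m², £24,442.22):
Base rate for 1814.13 is 12.5% + £0.31/m².
Duty = £24,442.22 × 12.5% + 922 × £0.31 = £3,341.10.
Total = £9,231.18 + £5,183.74 + £0.00 + £3,341.10 = £17,756.02.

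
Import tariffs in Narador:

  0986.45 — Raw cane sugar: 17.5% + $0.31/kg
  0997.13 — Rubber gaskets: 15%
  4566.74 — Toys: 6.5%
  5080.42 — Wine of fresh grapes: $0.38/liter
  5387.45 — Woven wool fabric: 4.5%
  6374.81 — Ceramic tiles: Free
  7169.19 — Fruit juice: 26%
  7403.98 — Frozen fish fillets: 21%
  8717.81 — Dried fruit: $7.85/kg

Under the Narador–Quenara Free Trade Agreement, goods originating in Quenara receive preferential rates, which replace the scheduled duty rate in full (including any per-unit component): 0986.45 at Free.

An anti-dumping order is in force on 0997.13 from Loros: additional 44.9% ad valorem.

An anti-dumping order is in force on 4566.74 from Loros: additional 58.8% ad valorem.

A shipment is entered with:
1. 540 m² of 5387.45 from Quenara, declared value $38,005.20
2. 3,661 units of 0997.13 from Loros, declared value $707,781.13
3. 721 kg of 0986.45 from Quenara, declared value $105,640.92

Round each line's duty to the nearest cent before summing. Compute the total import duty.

$425,671.13

Line 1 (5387.45, Quenara, 540 m², $38,005.20):
Base rate for 5387.45 is 4.5%.
Origin Quenara is the FTA partner but 5387.45 is not on the preference list; base rate stands.
Duty = $38,005.20 × 4.5% = $1,710.23.
Line 2 (0997.13, Loros, 3,661 units, $707,781.13):
Base rate for 0997.13 is 15%.
Additional duty on 0997.13 from Loros: +44.9%. Applied ad valorem rate: 15% + 44.9% = 59.9%.
Duty = $707,781.13 × 59.9% = $423,960.90.
Line 3 (0986.45, Quenara, 721 kg, $105,640.92):
Base rate for 0986.45 is 17.5% + $0.31/kg.
Origin Quenara qualifies under the Narador–Quenara agreement and 0986.45 is covered: preferential rate Free applies instead.
Duty = $105,640.92 × 0% = $0.00.
Total = $1,710.23 + $423,960.90 + $0.00 = $425,671.13.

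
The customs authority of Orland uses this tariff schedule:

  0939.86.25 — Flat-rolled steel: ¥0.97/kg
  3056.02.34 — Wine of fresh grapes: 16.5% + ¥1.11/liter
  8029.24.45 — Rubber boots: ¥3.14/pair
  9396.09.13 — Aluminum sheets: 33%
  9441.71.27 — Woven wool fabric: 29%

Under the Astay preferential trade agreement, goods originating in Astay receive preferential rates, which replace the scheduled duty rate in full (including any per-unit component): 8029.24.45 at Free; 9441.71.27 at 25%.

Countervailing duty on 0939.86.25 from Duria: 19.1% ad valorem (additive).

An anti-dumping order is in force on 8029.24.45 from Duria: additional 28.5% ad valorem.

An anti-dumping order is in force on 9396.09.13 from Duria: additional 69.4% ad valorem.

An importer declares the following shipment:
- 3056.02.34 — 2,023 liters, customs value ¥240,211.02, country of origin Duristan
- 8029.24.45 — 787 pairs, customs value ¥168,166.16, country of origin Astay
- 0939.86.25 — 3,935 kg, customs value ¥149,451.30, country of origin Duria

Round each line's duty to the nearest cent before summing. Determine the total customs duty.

¥74,242.50

Line 1 (3056.02.34, Duristan, 2,023 liters, ¥240,211.02):
Base rate for 3056.02.34 is 16.5% + ¥1.11/liter.
Duty = ¥240,211.02 × 16.5% + 2,023 × ¥1.11 = ¥41,880.35.
Line 2 (8029.24.45, Astay, 787 pairs, ¥168,166.16):
Base rate for 8029.24.45 is ¥3.14/pair.
Origin Astay qualifies under the Orland–Astay agreement and 8029.24.45 is covered: preferential rate Free applies instead.
The additional-duty order on 8029.24.45 targets Duria, not Astay; it does not apply.
Duty = ¥168,166.16 × 0% = ¥0.00.
Line 3 (0939.86.25, Duria, 3,935 kg, ¥149,451.30):
Base rate for 0939.86.25 is ¥0.97/kg.
Additional duty on 0939.86.25 from Duria: +19.1% ad valorem. Applied ad valorem rate = 19.1%.
Duty = ¥149,451.30 × 19.1% + 3,935 × ¥0.97 = ¥32,362.15.
Total = ¥41,880.35 + ¥0.00 + ¥32,362.15 = ¥74,242.50.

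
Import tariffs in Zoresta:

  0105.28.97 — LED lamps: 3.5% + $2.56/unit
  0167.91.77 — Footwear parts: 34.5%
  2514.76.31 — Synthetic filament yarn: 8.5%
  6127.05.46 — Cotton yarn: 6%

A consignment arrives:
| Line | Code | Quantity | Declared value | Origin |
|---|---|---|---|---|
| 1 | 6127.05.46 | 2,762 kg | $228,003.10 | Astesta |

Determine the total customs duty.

$13,680.19

Line 1 (6127.05.46, Astesta, 2,762 kg, $228,003.10):
Base rate for 6127.05.46 is 6%.
Duty = $228,003.10 × 6% = $13,680.19.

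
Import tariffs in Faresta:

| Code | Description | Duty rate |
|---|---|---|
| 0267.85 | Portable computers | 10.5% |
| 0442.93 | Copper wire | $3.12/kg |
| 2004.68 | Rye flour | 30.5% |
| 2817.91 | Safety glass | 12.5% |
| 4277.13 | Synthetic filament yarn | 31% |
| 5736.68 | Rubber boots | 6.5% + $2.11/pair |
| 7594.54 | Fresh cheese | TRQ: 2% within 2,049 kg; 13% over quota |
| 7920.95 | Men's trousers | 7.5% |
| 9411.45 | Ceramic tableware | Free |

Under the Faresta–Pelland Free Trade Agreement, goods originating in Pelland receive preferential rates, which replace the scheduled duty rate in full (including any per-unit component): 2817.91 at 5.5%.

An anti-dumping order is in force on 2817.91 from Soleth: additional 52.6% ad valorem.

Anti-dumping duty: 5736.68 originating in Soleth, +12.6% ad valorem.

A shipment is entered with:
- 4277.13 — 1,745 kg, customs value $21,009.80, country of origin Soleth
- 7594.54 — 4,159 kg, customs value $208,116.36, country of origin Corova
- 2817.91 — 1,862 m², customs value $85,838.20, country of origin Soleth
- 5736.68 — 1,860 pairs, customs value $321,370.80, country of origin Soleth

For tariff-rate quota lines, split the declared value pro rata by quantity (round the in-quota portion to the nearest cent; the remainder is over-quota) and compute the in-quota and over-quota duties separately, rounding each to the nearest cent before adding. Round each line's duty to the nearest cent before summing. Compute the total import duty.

$143,476.74

Line 1 (4277.13, Soleth, 1,745 kg, $21,009.80):
Base rate for 4277.13 is 31%.
Duty = $21,009.80 × 31% = $6,513.04.
Line 2 (7594.54, Corova, 4,159 kg, $208,116.36):
Code 7594.54 is under a tariff-rate quota (threshold 2,049 kg). In-quota: 2,049 kg at 2%; over-quota: 2,110 kg at 13%.
Pro-rata value split: in-quota = $208,116.36 × 2,049/4,159 = $102,531.96; over-quota = $208,116.36 − $102,531.96 = $105,584.40.
In-quota duty = $102,531.96 × 2% = $2,050.64. Over-quota duty = $105,584.40 × 13% = $13,725.97.
Line duty = $2,050.64 + $13,725.97 = $15,776.61.
Line 3 (2817.91, Soleth, 1,862 m², $85,838.20):
Base rate for 2817.91 is 12.5%.
2817.91 has an FTA preferential rate, but origin Soleth is not Pelland; base rate stands.
Additional duty on 2817.91 from Soleth: +52.6%. Applied ad valorem rate: 12.5% + 52.6% = 65.1%.
Duty = $85,838.20 × 65.1% = $55,880.67.
Line 4 (5736.68, Soleth, 1,860 pairs, $321,370.80):
Base rate for 5736.68 is 6.5% + $2.11/pair.
Additional duty on 5736.68 from Soleth: +12.6%. Applied ad valorem rate: 6.5% + 12.6% = 19.1%.
Duty = $321,370.80 × 19.1% + 1,860 × $2.11 = $65,306.42.
Total = $6,513.04 + $15,776.61 + $55,880.67 + $65,306.42 = $143,476.74.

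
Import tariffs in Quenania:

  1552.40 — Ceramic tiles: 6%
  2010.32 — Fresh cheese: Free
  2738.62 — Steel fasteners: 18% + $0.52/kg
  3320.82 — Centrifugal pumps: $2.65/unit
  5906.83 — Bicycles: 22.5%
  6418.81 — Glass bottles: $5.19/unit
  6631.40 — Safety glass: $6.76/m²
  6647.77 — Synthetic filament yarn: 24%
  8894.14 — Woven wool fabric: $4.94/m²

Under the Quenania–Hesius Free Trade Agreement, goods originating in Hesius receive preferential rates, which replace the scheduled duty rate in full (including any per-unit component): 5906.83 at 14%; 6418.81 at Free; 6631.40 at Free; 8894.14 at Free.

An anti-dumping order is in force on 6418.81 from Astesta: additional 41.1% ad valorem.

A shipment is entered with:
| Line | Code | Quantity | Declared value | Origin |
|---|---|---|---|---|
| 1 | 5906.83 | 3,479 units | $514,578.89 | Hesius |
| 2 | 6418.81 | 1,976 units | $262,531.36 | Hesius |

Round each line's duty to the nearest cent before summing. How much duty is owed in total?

Line 1 (5906.83, Hesius, 3,479 units, $514,578.89):
Base rate for 5906.83 is 22.5%.
Origin Hesius qualifies under the Quenania–Hesius agreement and 5906.83 is covered: preferential rate 14% applies instead.
Duty = $514,578.89 × 14% = $72,041.04.
Line 2 (6418.81, Hesius, 1,976 units, $262,531.36):
Base rate for 6418.81 is $5.19/unit.
Origin Hesius qualifies under the Quenania–Hesius agreement and 6418.81 is covered: preferential rate Free applies instead.
The additional-duty order on 6418.81 targets Astesta, not Hesius; it does not apply.
Duty = $262,531.36 × 0% = $0.00.
Total = $72,041.04 + $0.00 = $72,041.04.

$72,041.04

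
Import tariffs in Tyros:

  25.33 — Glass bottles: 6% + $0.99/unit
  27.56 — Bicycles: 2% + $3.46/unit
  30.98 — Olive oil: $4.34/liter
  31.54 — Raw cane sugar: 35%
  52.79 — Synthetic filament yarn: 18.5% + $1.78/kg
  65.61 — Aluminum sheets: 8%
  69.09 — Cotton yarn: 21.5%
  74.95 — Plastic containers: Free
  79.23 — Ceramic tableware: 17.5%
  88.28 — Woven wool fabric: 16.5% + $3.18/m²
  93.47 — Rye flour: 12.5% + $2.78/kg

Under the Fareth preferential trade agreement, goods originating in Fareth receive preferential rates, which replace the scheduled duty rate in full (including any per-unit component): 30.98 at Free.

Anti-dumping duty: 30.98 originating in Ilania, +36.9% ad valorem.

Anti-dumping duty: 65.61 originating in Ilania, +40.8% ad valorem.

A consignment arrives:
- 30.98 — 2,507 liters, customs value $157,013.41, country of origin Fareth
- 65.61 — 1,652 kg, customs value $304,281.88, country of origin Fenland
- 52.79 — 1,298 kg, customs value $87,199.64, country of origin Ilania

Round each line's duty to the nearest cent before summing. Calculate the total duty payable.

$42,784.92

Line 1 (30.98, Fareth, 2,507 liters, $157,013.41):
Base rate for 30.98 is $4.34/liter.
Origin Fareth qualifies under the Tyros–Fareth agreement and 30.98 is covered: preferential rate Free applies instead.
The additional-duty order on 30.98 targets Ilania, not Fareth; it does not apply.
Duty = $157,013.41 × 0% = $0.00.
Line 2 (65.61, Fenland, 1,652 kg, $304,281.88):
Base rate for 65.61 is 8%.
The additional-duty order on 65.61 targets Ilania, not Fenland; it does not apply.
Duty = $304,281.88 × 8% = $24,342.55.
Line 3 (52.79, Ilania, 1,298 kg, $87,199.64):
Base rate for 52.79 is 18.5% + $1.78/kg.
Duty = $87,199.64 × 18.5% + 1,298 × $1.78 = $18,442.37.
Total = $0.00 + $24,342.55 + $18,442.37 = $42,784.92.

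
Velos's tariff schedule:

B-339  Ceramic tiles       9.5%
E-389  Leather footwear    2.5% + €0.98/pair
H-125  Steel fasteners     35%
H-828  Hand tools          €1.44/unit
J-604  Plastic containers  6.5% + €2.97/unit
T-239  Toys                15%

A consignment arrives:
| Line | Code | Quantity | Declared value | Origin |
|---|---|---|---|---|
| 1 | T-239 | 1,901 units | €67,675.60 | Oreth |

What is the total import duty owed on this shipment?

€10,151.34

Line 1 (T-239, Oreth, 1,901 units, €67,675.60):
Base rate for T-239 is 15%.
Duty = €67,675.60 × 15% = €10,151.34.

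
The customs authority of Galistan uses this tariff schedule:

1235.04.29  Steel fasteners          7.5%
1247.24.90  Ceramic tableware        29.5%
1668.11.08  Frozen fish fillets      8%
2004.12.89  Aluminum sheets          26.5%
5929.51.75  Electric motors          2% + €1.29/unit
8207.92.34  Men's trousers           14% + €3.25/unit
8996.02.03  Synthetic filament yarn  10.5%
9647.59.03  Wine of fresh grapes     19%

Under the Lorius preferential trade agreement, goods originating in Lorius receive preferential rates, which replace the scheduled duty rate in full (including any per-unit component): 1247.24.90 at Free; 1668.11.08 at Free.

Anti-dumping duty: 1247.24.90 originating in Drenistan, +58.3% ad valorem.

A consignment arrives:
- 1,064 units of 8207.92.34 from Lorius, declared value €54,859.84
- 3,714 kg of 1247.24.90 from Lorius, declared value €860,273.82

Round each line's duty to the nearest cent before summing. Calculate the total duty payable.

Line 1 (8207.92.34, Lorius, 1,064 units, €54,859.84):
Base rate for 8207.92.34 is 14% + €3.25/unit.
Origin Lorius is the FTA partner but 8207.92.34 is not on the preference list; base rate stands.
Duty = €54,859.84 × 14% + 1,064 × €3.25 = €11,138.38.
Line 2 (1247.24.90, Lorius, 3,714 kg, €860,273.82):
Base rate for 1247.24.90 is 29.5%.
Origin Lorius qualifies under the Galistan–Lorius agreement and 1247.24.90 is covered: preferential rate Free applies instead.
The additional-duty order on 1247.24.90 targets Drenistan, not Lorius; it does not apply.
Duty = €860,273.82 × 0% = €0.00.
Total = €11,138.38 + €0.00 = €11,138.38.

€11,138.38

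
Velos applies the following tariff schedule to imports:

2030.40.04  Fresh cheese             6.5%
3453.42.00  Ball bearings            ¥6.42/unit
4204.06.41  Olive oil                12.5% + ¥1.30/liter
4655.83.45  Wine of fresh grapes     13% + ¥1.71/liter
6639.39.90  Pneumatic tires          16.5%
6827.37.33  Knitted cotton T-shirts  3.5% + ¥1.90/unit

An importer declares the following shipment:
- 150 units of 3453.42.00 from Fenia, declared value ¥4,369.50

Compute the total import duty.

Line 1 (3453.42.00, Fenia, 150 units, ¥4,369.50):
Base rate for 3453.42.00 is ¥6.42/unit.
Duty = 150 × ¥6.42 = ¥963.00.

¥963.00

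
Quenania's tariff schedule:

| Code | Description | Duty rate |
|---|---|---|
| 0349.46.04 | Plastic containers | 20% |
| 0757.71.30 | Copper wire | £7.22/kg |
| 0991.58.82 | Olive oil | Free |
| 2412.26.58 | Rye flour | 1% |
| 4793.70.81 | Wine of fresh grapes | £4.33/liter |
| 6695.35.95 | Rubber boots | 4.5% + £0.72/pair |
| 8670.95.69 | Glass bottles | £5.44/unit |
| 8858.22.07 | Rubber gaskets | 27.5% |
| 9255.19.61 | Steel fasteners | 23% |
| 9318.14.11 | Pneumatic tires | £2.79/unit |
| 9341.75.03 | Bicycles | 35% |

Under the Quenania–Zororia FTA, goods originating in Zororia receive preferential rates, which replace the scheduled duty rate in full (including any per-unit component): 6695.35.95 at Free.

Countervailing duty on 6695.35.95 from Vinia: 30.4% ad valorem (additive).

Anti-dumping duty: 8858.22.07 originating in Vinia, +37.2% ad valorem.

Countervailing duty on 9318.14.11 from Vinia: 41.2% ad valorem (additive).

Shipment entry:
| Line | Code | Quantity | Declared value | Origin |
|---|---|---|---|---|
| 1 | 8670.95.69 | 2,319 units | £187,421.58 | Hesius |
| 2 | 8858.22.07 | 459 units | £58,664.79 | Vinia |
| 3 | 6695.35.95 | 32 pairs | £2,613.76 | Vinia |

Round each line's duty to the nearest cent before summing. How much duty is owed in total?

£51,506.72

Line 1 (8670.95.69, Hesius, 2,319 units, £187,421.58):
Base rate for 8670.95.69 is £5.44/unit.
Duty = 2,319 × £5.44 = £12,615.36.
Line 2 (8858.22.07, Vinia, 459 units, £58,664.79):
Base rate for 8858.22.07 is 27.5%.
Additional duty on 8858.22.07 from Vinia: +37.2%. Applied ad valorem rate: 27.5% + 37.2% = 64.7%.
Duty = £58,664.79 × 64.7% = £37,956.12.
Line 3 (6695.35.95, Vinia, 32 pairs, £2,613.76):
Base rate for 6695.35.95 is 4.5% + £0.72/pair.
6695.35.95 has an FTA preferential rate, but origin Vinia is not Zororia; base rate stands.
Additional duty on 6695.35.95 from Vinia: +30.4%. Applied ad valorem rate: 4.5% + 30.4% = 34.9%.
Duty = £2,613.76 × 34.9% + 32 × £0.72 = £935.24.
Total = £12,615.36 + £37,956.12 + £935.24 = £51,506.72.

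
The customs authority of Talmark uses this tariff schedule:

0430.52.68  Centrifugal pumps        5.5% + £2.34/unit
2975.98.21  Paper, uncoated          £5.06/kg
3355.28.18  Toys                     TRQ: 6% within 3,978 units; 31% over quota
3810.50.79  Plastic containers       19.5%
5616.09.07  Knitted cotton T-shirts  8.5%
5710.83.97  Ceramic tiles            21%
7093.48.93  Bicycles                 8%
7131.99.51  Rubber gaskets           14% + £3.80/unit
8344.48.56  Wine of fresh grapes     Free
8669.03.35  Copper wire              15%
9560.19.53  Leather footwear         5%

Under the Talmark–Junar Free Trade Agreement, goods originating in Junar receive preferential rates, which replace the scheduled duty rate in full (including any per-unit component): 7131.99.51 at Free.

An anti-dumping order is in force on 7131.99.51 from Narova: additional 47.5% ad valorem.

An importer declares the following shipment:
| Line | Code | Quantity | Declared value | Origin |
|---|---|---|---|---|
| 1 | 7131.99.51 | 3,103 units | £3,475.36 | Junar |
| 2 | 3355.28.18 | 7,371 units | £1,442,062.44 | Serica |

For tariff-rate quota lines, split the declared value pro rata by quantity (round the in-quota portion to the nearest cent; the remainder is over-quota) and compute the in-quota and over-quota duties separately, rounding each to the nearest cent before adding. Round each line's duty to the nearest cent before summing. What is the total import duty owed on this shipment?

Line 1 (7131.99.51, Junar, 3,103 units, £3,475.36):
Base rate for 7131.99.51 is 14% + £3.80/unit.
Origin Junar qualifies under the Talmark–Junar agreement and 7131.99.51 is covered: preferential rate Free applies instead.
The additional-duty order on 7131.99.51 targets Narova, not Junar; it does not apply.
Duty = £3,475.36 × 0% = £0.00.
Line 2 (3355.28.18, Serica, 7,371 units, £1,442,062.44):
Code 3355.28.18 is under a tariff-rate quota (threshold 3,978 units). In-quota: 3,978 units at 6%; over-quota: 3,393 units at 31%.
Pro-rata value split: in-quota = £1,442,062.44 × 3,978/7,371 = £778,255.92; over-quota = £1,442,062.44 − £778,255.92 = £663,806.52.
In-quota duty = £778,255.92 × 6% = £46,695.36. Over-quota duty = £663,806.52 × 31% = £205,780.02.
Line duty = £46,695.36 + £205,780.02 = £252,475.38.
Total = £0.00 + £252,475.38 = £252,475.38.

£252,475.38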